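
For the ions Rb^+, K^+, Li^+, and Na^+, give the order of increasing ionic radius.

Li^+ < Na^+ < K^+ < Rb^+

Same group, same charge. Going down the group adds an extra shell of electrons, so the ion gets larger: Li^+ is highest in the group and smallest.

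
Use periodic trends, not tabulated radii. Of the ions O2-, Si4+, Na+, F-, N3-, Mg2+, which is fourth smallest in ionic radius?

F-

All of these have 10 electrons (isoelectronic). With the same electron cloud, the ion with the most protons pulls it in tightest. Nuclear charges: Si4+ (Z=14), Mg2+ (Z=12), Na+ (Z=11), F- (Z=9), O2- (Z=8), N3- (Z=7). Highest Z is smallest.
Ordering: Si4+ < Mg2+ < Na+ < F- < O2- < N3-. The fourth smallest is F-.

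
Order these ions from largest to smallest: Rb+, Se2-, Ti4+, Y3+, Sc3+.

First list Z and electron count for each: Ti4+ (Z=22, 18 e⁻), Sc3+ (Z=21, 18 e⁻), Y3+ (Z=39, 36 e⁻), Rb+ (Z=37, 36 e⁻), Se2- (Z=34, 36 e⁻). Ti4+ < Sc3+ (isoelectronic, higher Z=22 is smaller); Sc3+ < Y3+ (same group, 1 shell fewer); Y3+ < Rb+ (both 36 e⁻, Z=39>37); Rb+ < Se2- (both 36 e⁻, Z=37>34).

Se2- > Rb+ > Y3+ > Sc3+ > Ti4+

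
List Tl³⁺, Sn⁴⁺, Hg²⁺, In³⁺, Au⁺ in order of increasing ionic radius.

Sn⁴⁺ < In³⁺ < Tl³⁺ < Hg²⁺ < Au⁺

Tabulating Z and e⁻: Sn⁴⁺ (Z=50, 46 e⁻), In³⁺ (Z=49, 46 e⁻), Tl³⁺ (Z=81, 78 e⁻), Hg²⁺ (Z=80, 78 e⁻), Au⁺ (Z=79, 78 e⁻). Sn⁴⁺ < In³⁺ (both 46 e⁻, Z=50>49); In³⁺ < Tl³⁺ (same group, 1 shell fewer); Tl³⁺ < Hg²⁺ (both 78 e⁻, Z=81>80); Hg²⁺ < Au⁺ (both 78 e⁻, Z=80>79).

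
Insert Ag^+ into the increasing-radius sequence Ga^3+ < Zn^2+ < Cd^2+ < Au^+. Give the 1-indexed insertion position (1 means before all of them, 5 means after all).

4

Ga^3+ (Z=31, 28 e⁻), Zn^2+ (Z=30, 28 e⁻), Cd^2+ (Z=48, 46 e⁻), Ag^+ (Z=47, 46 e⁻), Au^+ (Z=79, 78 e⁻). Ga^3+ < Zn^2+ (both 28 e⁻, Z=31>30); Zn^2+ < Cd^2+ (same group, period 4 vs 5); Cd^2+ < Ag^+ (both 46 e⁻, Z=48>47); Ag^+ < Au^+ (same group, 1 shell fewer).
Putting Ag^+ in gives Ga^3+ < Zn^2+ < Cd^2+ < Ag^+ < Au^+; it lands at slot 4.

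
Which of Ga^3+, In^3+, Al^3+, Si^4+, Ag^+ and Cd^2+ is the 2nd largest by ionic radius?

Cd^2+

Tabulating Z and e⁻: Si^4+ (Z=14, 10 e⁻), Al^3+ (Z=13, 10 e⁻), Ga^3+ (Z=31, 28 e⁻), In^3+ (Z=49, 46 e⁻), Cd^2+ (Z=48, 46 e⁻), Ag^+ (Z=47, 46 e⁻). Si^4+ < Al^3+ (isoelectronic, higher Z=14 is smaller); Al^3+ < Ga^3+ (same group, period 3 vs 4); Ga^3+ < In^3+ (same group, 1 shell fewer); In^3+ < Cd^2+ (isoelectronic, higher Z=49 is smaller); Cd^2+ < Ag^+ (isoelectronic, higher Z=48 is smaller).
Ordering: Si^4+ < Al^3+ < Ga^3+ < In^3+ < Cd^2+ < Ag^+. The 2nd largest is Cd^2+.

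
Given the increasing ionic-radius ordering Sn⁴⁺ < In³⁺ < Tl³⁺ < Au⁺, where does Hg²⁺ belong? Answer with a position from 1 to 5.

First list Z and electron count for each: Sn⁴⁺ (Z=50, 46 e⁻), In³⁺ (Z=49, 46 e⁻), Tl³⁺ (Z=81, 78 e⁻), Hg²⁺ (Z=80, 78 e⁻), Au⁺ (Z=79, 78 e⁻). Sn⁴⁺ < In³⁺ (both 46 e⁻, Z=50>49); In³⁺ < Tl³⁺ (same group, period 5 vs 6); Tl³⁺ < Hg²⁺ (both 78 e⁻, Z=81>80); Hg²⁺ < Au⁺ (isoelectronic, higher Z=80 is smaller).
With Hg²⁺ included the full order is Sn⁴⁺ < In³⁺ < Tl³⁺ < Hg²⁺ < Au⁺, so it takes position 4.

4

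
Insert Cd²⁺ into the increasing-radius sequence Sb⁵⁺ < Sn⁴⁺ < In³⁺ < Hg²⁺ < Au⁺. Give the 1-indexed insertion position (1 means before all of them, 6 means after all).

4

Sb⁵⁺ has 46 e⁻ (Z=51), Sn⁴⁺ has 46 e⁻ (Z=50), In³⁺ has 46 e⁻ (Z=49), Cd²⁺ has 46 e⁻ (Z=48), Hg²⁺ has 78 e⁻ (Z=80), Au⁺ has 78 e⁻ (Z=79). Sb⁵⁺ < Sn⁴⁺ (isoelectronic, higher Z=51 is smaller); Sn⁴⁺ < In³⁺ (both 46 e⁻, Z=50>49); In³⁺ < Cd²⁺ (isoelectronic, higher Z=49 is smaller); Cd²⁺ < Hg²⁺ (same group, 1 shell fewer); Hg²⁺ < Au⁺ (isoelectronic, higher Z=80 is smaller).
With Cd²⁺ included the full order is Sb⁵⁺ < Sn⁴⁺ < In³⁺ < Cd²⁺ < Hg²⁺ < Au⁺, so it takes position 4.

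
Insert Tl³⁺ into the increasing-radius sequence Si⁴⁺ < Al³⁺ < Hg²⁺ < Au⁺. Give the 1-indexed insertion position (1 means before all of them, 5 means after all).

Si⁴⁺ (Z=14, 10 e⁻), Al³⁺ (Z=13, 10 e⁻), Tl³⁺ (Z=81, 78 e⁻), Hg²⁺ (Z=80, 78 e⁻), Au⁺ (Z=79, 78 e⁻). Si⁴⁺ < Al³⁺ (both 10 e⁻, Z=14>13); Al³⁺ < Tl³⁺ (same group, 3 shells fewer); Tl³⁺ < Hg²⁺ (both 78 e⁻, Z=81>80); Hg²⁺ < Au⁺ (isoelectronic, higher Z=80 is smaller).
Merged order: Si⁴⁺ < Al³⁺ < Tl³⁺ < Hg²⁺ < Au⁺ — Tl³⁺ is number 3.

3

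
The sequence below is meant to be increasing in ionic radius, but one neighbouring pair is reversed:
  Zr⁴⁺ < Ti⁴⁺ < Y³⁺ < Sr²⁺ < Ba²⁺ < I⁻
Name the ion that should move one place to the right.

Zr⁴⁺

The pair Zr⁴⁺, Ti⁴⁺ is the wrong way round — Ti⁴⁺ and Zr⁴⁺ are in one column with the same charge; the lighter period-4 ion has one fewer shell and is smaller. All other adjacent pairs agree with periodic trends, so Zr⁴⁺ is the misplaced ion.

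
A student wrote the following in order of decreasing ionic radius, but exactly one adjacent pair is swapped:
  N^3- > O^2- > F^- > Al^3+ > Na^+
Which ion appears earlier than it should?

Al^3+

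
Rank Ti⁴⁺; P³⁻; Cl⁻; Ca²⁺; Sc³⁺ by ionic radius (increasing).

Ti⁴⁺ < Sc³⁺ < Ca²⁺ < Cl⁻ < P³⁻

All of these have 18 electrons (isoelectronic). With the same electron cloud, the ion with the most protons pulls it in tightest. Nuclear charges: Ti⁴⁺ (Z=22), Sc³⁺ (Z=21), Ca²⁺ (Z=20), Cl⁻ (Z=17), P³⁻ (Z=15). Highest Z is smallest.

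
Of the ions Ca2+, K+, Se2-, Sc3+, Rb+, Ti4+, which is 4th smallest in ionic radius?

Ti4+: 18 e⁻, Z=22, Sc3+: 18 e⁻, Z=21, Ca2+: 18 e⁻, Z=20, K+: 18 e⁻, Z=19, Rb+: 36 e⁻, Z=37, Se2-: 36 e⁻, Z=34. Ti4+ < Sc3+ (isoelectronic, higher Z=22 is smaller); Sc3+ < Ca2+ (isoelectronic, higher Z=21 is smaller); Ca2+ < K+ (isoelectronic, higher Z=20 is smaller); K+ < Rb+ (same group, 1 shell fewer); Rb+ < Se2- (isoelectronic, higher Z=37 is smaller).
So the order is Ti4+ < Sc3+ < Ca2+ < K+ < Rb+ < Se2-; the 4th-smallest ion is K+.

K+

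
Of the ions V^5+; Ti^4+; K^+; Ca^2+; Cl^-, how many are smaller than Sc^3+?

2

All of these have 18 electrons (isoelectronic). With the same electron cloud, the ion with the most protons pulls it in tightest. Nuclear charges: V^5+ (Z=23), Ti^4+ (Z=22), Sc^3+ (Z=21), Ca^2+ (Z=20), K^+ (Z=19), Cl^- (Z=17). Highest Z is smallest.
Overall: V^5+ < Ti^4+ < Sc^3+ < Ca^2+ < K^+ < Cl^-. Sc^3+ has 2 below it and 3 above. So 2 are smaller.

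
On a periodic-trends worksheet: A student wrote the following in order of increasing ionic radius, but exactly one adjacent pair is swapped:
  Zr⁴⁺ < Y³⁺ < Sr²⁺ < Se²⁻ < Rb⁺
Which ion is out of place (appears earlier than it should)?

Scanning neighbour by neighbour, only Se²⁻/Rb⁺ violates a trend: both have 36 electrons but Z(Rb)=37 > Z(Se)=34, so Rb⁺ should be the smaller of the two. That makes Se²⁻ the one sitting a position early relative to where it belongs.

Se²⁻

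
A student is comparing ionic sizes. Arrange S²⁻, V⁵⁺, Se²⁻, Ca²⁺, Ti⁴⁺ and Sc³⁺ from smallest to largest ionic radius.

Electron counts and nuclear charges: V⁵⁺ has 18 e⁻ (Z=23), Ti⁴⁺ has 18 e⁻ (Z=22), Sc³⁺ has 18 e⁻ (Z=21), Ca²⁺ has 18 e⁻ (Z=20), S²⁻ has 18 e⁻ (Z=16), Se²⁻ has 36 e⁻ (Z=34). V⁵⁺ < Ti⁴⁺ (both 18 e⁻, Z=23>22); Ti⁴⁺ < Sc³⁺ (both 18 e⁻, Z=22>21); Sc³⁺ < Ca²⁺ (both 18 e⁻, Z=21>20); Ca²⁺ < S²⁻ (isoelectronic, higher Z=20 is smaller); S²⁻ < Se²⁻ (same group, 1 shell fewer).

V⁵⁺ < Ti⁴⁺ < Sc³⁺ < Ca²⁺ < S²⁻ < Se²⁻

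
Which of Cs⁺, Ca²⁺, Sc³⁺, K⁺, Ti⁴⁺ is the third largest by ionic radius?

Work out protons and electrons: Ti⁴⁺ has 18 e⁻ (Z=22), Sc³⁺ has 18 e⁻ (Z=21), Ca²⁺ has 18 e⁻ (Z=20), K⁺ has 18 e⁻ (Z=19), Cs⁺ has 54 e⁻ (Z=55). Ti⁴⁺ < Sc³⁺ (isoelectronic, higher Z=22 is smaller); Sc³⁺ < Ca²⁺ (both 18 e⁻, Z=21>20); Ca²⁺ < K⁺ (both 18 e⁻, Z=20>19); K⁺ < Cs⁺ (same group, 2 shells fewer).
That gives Ti⁴⁺ < Sc³⁺ < Ca²⁺ < K⁺ < Cs⁺. From the largest end, number 3 is Ca²⁺.

Ca²⁺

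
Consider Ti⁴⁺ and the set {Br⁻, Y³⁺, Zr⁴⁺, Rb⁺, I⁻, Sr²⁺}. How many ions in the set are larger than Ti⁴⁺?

6

Ti⁴⁺ (Z=22, 18 e⁻), Zr⁴⁺ (Z=40, 36 e⁻), Y³⁺ (Z=39, 36 e⁻), Sr²⁺ (Z=38, 36 e⁻), Rb⁺ (Z=37, 36 e⁻), Br⁻ (Z=35, 36 e⁻), I⁻ (Z=53, 54 e⁻). Ti⁴⁺ < Zr⁴⁺ (same group, 1 shell fewer); Zr⁴⁺ < Y³⁺ (both 36 e⁻, Z=40>39); Y³⁺ < Sr²⁺ (isoelectronic, higher Z=39 is smaller); Sr²⁺ < Rb⁺ (isoelectronic, higher Z=38 is smaller); Rb⁺ < Br⁻ (both 36 e⁻, Z=37>35); Br⁻ < I⁻ (same group, period 4 vs 5).
Overall: Ti⁴⁺ < Zr⁴⁺ < Y³⁺ < Sr²⁺ < Rb⁺ < Br⁻ < I⁻. Ti⁴⁺ has 0 below it and 6 above. Count: 6.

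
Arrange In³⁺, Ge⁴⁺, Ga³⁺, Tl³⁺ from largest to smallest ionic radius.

Tl³⁺ > In³⁺ > Ga³⁺ > Ge⁴⁺

Electron counts and nuclear charges: Ge⁴⁺ (Z=32, 28 e⁻), Ga³⁺ (Z=31, 28 e⁻), In³⁺ (Z=49, 46 e⁻), Tl³⁺ (Z=81, 78 e⁻). Ge⁴⁺ < Ga³⁺ (both 28 e⁻, Z=32>31); Ga³⁺ < In³⁺ (same group, 1 shell fewer); In³⁺ < Tl³⁺ (same group, period 5 vs 6).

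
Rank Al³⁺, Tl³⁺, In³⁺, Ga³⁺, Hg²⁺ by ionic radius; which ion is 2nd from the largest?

Tl³⁺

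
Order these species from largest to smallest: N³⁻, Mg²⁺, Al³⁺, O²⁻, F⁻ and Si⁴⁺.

N³⁻ > O²⁻ > F⁻ > Mg²⁺ > Al³⁺ > Si⁴⁺

Isoelectronic series (10 e⁻ each). Size is set by nuclear charge: more protons means a smaller ion. Si⁴⁺ (Z=14), Al³⁺ (Z=13), Mg²⁺ (Z=12), F⁻ (Z=9), O²⁻ (Z=8), N³⁻ (Z=7).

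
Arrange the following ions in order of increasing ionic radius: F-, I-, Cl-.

All are in the same group with charge -1. Radius grows down the group as n (the outermost shell) increases.

F- < Cl- < I-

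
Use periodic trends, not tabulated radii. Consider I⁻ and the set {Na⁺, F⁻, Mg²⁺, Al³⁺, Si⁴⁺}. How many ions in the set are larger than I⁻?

Tabulating Z and e⁻: Si⁴⁺: 10 e⁻, Z=14, Al³⁺: 10 e⁻, Z=13, Mg²⁺: 10 e⁻, Z=12, Na⁺: 10 e⁻, Z=11, F⁻: 10 e⁻, Z=9, I⁻: 54 e⁻, Z=53. Si⁴⁺ < Al³⁺ (both 10 e⁻, Z=14>13); Al³⁺ < Mg²⁺ (both 10 e⁻, Z=13>12); Mg²⁺ < Na⁺ (isoelectronic, higher Z=12 is smaller); Na⁺ < F⁻ (isoelectronic, higher Z=11 is smaller); F⁻ < I⁻ (same group, 3 shells fewer).
Ordering all of them (including I⁻) by radius gives Si⁴⁺ < Al³⁺ < Mg²⁺ < Na⁺ < F⁻ < I⁻. That's 0.

0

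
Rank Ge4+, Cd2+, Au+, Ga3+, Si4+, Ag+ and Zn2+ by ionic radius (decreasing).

Au+ > Ag+ > Cd2+ > Zn2+ > Ga3+ > Ge4+ > Si4+

Si4+ has 10 e⁻ (Z=14), Ge4+ has 28 e⁻ (Z=32), Ga3+ has 28 e⁻ (Z=31), Zn2+ has 28 e⁻ (Z=30), Cd2+ has 46 e⁻ (Z=48), Ag+ has 46 e⁻ (Z=47), Au+ has 78 e⁻ (Z=79). Si4+ < Ge4+ (same group, period 3 vs 4); Ge4+ < Ga3+ (both 28 e⁻, Z=32>31); Ga3+ < Zn2+ (isoelectronic, higher Z=31 is smaller); Zn2+ < Cd2+ (same group, period 4 vs 5); Cd2+ < Ag+ (isoelectronic, higher Z=48 is smaller); Ag+ < Au+ (same group, period 5 vs 6).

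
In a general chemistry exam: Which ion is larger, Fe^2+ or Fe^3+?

Fe^2+

Same element, different charge: the more highly charged cation has fewer electrons and a greater effective nuclear charge per electron, making Fe^3+ the smallest.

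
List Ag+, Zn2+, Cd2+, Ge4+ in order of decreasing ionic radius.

Ag+ > Cd2+ > Zn2+ > Ge4+

Tabulating Z and e⁻: Ge4+ has 28 e⁻ (Z=32), Zn2+ has 28 e⁻ (Z=30), Cd2+ has 46 e⁻ (Z=48), Ag+ has 46 e⁻ (Z=47). Ge4+ < Zn2+ (isoelectronic, higher Z=32 is smaller); Zn2+ < Cd2+ (same group, 1 shell fewer); Cd2+ < Ag+ (isoelectronic, higher Z=48 is smaller).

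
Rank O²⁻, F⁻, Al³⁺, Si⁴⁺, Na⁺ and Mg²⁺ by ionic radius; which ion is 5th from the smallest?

These species are isoelectronic with 10 electrons. The only difference is the number of protons: Si⁴⁺ (Z=14), Al³⁺ (Z=13), Mg²⁺ (Z=12), Na⁺ (Z=11), F⁻ (Z=9), O²⁻ (Z=8). The strongest nuclear pull (Si⁴⁺) gives the smallest ion.
So the order is Si⁴⁺ < Al³⁺ < Mg²⁺ < Na⁺ < F⁻ < O²⁻; the 5th-smallest ion is F⁻.

F⁻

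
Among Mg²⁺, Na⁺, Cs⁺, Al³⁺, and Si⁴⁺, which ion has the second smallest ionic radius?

Al³⁺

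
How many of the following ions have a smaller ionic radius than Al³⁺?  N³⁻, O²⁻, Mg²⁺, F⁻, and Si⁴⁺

1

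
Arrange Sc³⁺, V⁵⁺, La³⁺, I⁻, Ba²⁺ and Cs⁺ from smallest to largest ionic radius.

V⁵⁺ has 18 e⁻ (Z=23), Sc³⁺ has 18 e⁻ (Z=21), La³⁺ has 54 e⁻ (Z=57), Ba²⁺ has 54 e⁻ (Z=56), Cs⁺ has 54 e⁻ (Z=55), I⁻ has 54 e⁻ (Z=53). V⁵⁺ < Sc³⁺ (isoelectronic, higher Z=23 is smaller); Sc³⁺ < La³⁺ (same group, period 4 vs 6); La³⁺ < Ba²⁺ (isoelectronic, higher Z=57 is smaller); Ba²⁺ < Cs⁺ (both 54 e⁻, Z=56>55); Cs⁺ < I⁻ (both 54 e⁻, Z=55>53).

V⁵⁺ < Sc³⁺ < La³⁺ < Ba²⁺ < Cs⁺ < I⁻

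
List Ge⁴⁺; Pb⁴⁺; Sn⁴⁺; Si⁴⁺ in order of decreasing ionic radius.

All are in the same group with charge +4. Radius grows down the group as n (the outermost shell) increases.

Pb⁴⁺ > Sn⁴⁺ > Ge⁴⁺ > Si⁴⁺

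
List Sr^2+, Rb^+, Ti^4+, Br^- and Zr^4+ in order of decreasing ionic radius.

Br^- > Rb^+ > Sr^2+ > Zr^4+ > Ti^4+

First list Z and electron count for each: Ti^4+ has 18 e⁻ (Z=22), Zr^4+ has 36 e⁻ (Z=40), Sr^2+ has 36 e⁻ (Z=38), Rb^+ has 36 e⁻ (Z=37), Br^- has 36 e⁻ (Z=35). Ti^4+ < Zr^4+ (same group, period 4 vs 5); Zr^4+ < Sr^2+ (isoelectronic, higher Z=40 is smaller); Sr^2+ < Rb^+ (both 36 e⁻, Z=38>37); Rb^+ < Br^- (isoelectronic, higher Z=37 is smaller).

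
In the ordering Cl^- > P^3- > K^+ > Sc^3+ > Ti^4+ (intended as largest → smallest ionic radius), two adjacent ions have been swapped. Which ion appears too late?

P^3-

Scanning neighbour by neighbour, only Cl^-/P^3- violates a trend: both have 18 electrons but Z(Cl)=17 > Z(P)=15, so Cl^- should be the smaller of the two. That makes P^3- the one sitting a position late relative to where it belongs.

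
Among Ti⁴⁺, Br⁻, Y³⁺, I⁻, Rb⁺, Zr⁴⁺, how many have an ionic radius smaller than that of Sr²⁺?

3

Electron counts and nuclear charges: Ti⁴⁺: 18 e⁻, Z=22, Zr⁴⁺: 36 e⁻, Z=40, Y³⁺: 36 e⁻, Z=39, Sr²⁺: 36 e⁻, Z=38, Rb⁺: 36 e⁻, Z=37, Br⁻: 36 e⁻, Z=35, I⁻: 54 e⁻, Z=53. Ti⁴⁺ < Zr⁴⁺ (same group, period 4 vs 5); Zr⁴⁺ < Y³⁺ (both 36 e⁻, Z=40>39); Y³⁺ < Sr²⁺ (both 36 e⁻, Z=39>38); Sr²⁺ < Rb⁺ (isoelectronic, higher Z=38 is smaller); Rb⁺ < Br⁻ (isoelectronic, higher Z=37 is smaller); Br⁻ < I⁻ (same group, period 4 vs 5).
Relative to Sr²⁺, the ions that are smaller are Ti⁴⁺, Zr⁴⁺, Y³⁺. Count: 3.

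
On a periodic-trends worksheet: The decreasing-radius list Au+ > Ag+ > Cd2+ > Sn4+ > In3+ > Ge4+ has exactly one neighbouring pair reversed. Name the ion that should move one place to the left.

Compare adjacent ions: they are isoelectronic (46 e⁻) and Sn has more protons than In (50 vs 49), making Sn4+ smaller — yet in this decreasing list Sn4+ sits before In3+. Nothing else is reversed, so In3+ should move one place to the left.

In3+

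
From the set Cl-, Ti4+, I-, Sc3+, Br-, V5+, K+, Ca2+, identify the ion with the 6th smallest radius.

First list Z and electron count for each: V5+ has 18 e⁻ (Z=23), Ti4+ has 18 e⁻ (Z=22), Sc3+ has 18 e⁻ (Z=21), Ca2+ has 18 e⁻ (Z=20), K+ has 18 e⁻ (Z=19), Cl- has 18 e⁻ (Z=17), Br- has 36 e⁻ (Z=35), I- has 54 e⁻ (Z=53). V5+ < Ti4+ (isoelectronic, higher Z=23 is smaller); Ti4+ < Sc3+ (isoelectronic, higher Z=22 is smaller); Sc3+ < Ca2+ (isoelectronic, higher Z=21 is smaller); Ca2+ < K+ (both 18 e⁻, Z=20>19); K+ < Cl- (isoelectronic, higher Z=19 is smaller); Cl- < Br- (same group, 1 shell fewer); Br- < I- (same group, 1 shell fewer).
So the order is V5+ < Ti4+ < Sc3+ < Ca2+ < K+ < Cl- < Br- < I-; the 6th-smallest ion is Cl-.

Cl-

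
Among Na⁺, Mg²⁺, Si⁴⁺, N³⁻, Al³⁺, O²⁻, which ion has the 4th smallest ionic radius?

Na⁺

Each ion has 10 electrons. The ranking follows nuclear charge in reverse — greater Z gives a smaller radius. Si⁴⁺ (Z=14), Al³⁺ (Z=13), Mg²⁺ (Z=12), Na⁺ (Z=11), O²⁻ (Z=8), N³⁻ (Z=7).
That gives Si⁴⁺ < Al³⁺ < Mg²⁺ < Na⁺ < O²⁻ < N³⁻. From the smallest end, number 4 is Na⁺.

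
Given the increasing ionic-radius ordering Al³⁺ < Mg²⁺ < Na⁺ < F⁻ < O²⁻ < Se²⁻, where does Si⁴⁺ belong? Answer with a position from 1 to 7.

1

Work out protons and electrons: Si⁴⁺ has 10 e⁻ (Z=14), Al³⁺ has 10 e⁻ (Z=13), Mg²⁺ has 10 e⁻ (Z=12), Na⁺ has 10 e⁻ (Z=11), F⁻ has 10 e⁻ (Z=9), O²⁻ has 10 e⁻ (Z=8), Se²⁻ has 36 e⁻ (Z=34). Si⁴⁺ < Al³⁺ (isoelectronic, higher Z=14 is smaller); Al³⁺ < Mg²⁺ (both 10 e⁻, Z=13>12); Mg²⁺ < Na⁺ (isoelectronic, higher Z=12 is smaller); Na⁺ < F⁻ (both 10 e⁻, Z=11>9); F⁻ < O²⁻ (both 10 e⁻, Z=9>8); O²⁻ < Se²⁻ (same group, 2 shells fewer).
Putting Si⁴⁺ in gives Si⁴⁺ < Al³⁺ < Mg²⁺ < Na⁺ < F⁻ < O²⁻ < Se²⁻; it lands at slot 1.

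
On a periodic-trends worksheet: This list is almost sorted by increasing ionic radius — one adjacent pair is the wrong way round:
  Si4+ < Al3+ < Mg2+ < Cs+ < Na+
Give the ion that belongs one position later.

Cs+

The pair Cs+, Na+ is the wrong way round — Na+ and Cs+ are in one column with the same charge; the lighter period-3 ion has 3 fewer shells and is smaller. All other adjacent pairs agree with periodic trends, so Cs+ is the misplaced ion.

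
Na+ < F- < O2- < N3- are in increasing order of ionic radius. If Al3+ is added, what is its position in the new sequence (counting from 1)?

All of these have 10 electrons (isoelectronic). With the same electron cloud, the ion with the most protons pulls it in tightest. Nuclear charges: Al3+ (Z=13), Na+ (Z=11), F- (Z=9), O2- (Z=8), N3- (Z=7). Highest Z is smallest.
The complete sequence is Al3+ < Na+ < F- < O2- < N3-. Al3+ sits at position 1.

1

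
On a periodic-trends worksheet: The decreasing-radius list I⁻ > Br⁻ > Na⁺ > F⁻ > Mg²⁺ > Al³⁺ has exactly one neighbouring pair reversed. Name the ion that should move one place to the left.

Compare adjacent ions: Na⁺ and F⁻ share 10 electrons; the higher nuclear charge on Na (Z=11) contracts it more, so Na⁺ < F⁻ — yet in this decreasing list Na⁺ sits before F⁻. Nothing else is reversed, so F⁻ should move one place to the left.

F⁻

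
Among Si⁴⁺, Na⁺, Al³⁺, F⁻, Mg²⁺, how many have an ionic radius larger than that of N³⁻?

These species are isoelectronic with 10 electrons. The only difference is the number of protons: Si⁴⁺ (Z=14), Al³⁺ (Z=13), Mg²⁺ (Z=12), Na⁺ (Z=11), F⁻ (Z=9), N³⁻ (Z=7). The strongest nuclear pull (Si⁴⁺) gives the smallest ion.
Placing each against N³⁻: smaller — Si⁴⁺, Al³⁺, Mg²⁺, Na⁺, F⁻; larger — none. So 0 are larger.

0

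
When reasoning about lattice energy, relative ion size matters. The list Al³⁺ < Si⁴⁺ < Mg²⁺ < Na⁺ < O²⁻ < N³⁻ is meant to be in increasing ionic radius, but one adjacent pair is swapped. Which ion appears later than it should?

Scanning neighbour by neighbour, only Al³⁺/Si⁴⁺ violates a trend: Si⁴⁺ and Al³⁺ share 10 electrons; the higher nuclear charge on Si (Z=14) contracts it more, so Si⁴⁺ < Al³⁺. That makes Si⁴⁺ the one sitting a position late relative to where it belongs.

Si⁴⁺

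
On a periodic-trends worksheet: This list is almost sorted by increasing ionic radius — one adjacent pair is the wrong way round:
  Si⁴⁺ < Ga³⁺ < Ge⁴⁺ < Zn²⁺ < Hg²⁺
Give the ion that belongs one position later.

Ga³⁺

Compare adjacent ions: Ge⁴⁺ and Ga³⁺ share 28 electrons; the higher nuclear charge on Ge (Z=32) contracts it more, so Ge⁴⁺ < Ga³⁺ — yet in this increasing list Ga³⁺ sits before Ge⁴⁺. Nothing else is reversed, so Ga³⁺ should move one place to the right.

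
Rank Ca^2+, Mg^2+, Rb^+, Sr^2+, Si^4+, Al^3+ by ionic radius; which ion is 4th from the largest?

Mg^2+

Electron counts and nuclear charges: Si^4+ has 10 e⁻ (Z=14), Al^3+ has 10 e⁻ (Z=13), Mg^2+ has 10 e⁻ (Z=12), Ca^2+ has 18 e⁻ (Z=20), Sr^2+ has 36 e⁻ (Z=38), Rb^+ has 36 e⁻ (Z=37). Si^4+ < Al^3+ (isoelectronic, higher Z=14 is smaller); Al^3+ < Mg^2+ (both 10 e⁻, Z=13>12); Mg^2+ < Ca^2+ (same group, period 3 vs 4); Ca^2+ < Sr^2+ (same group, period 4 vs 5); Sr^2+ < Rb^+ (both 36 e⁻, Z=38>37).
That gives Si^4+ < Al^3+ < Mg^2+ < Ca^2+ < Sr^2+ < Rb^+. From the largest end, number 4 is Mg^2+.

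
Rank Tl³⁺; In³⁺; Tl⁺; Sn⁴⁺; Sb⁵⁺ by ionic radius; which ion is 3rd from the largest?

First list Z and electron count for each: Sb⁵⁺ (Z=51, 46 e⁻), Sn⁴⁺ (Z=50, 46 e⁻), In³⁺ (Z=49, 46 e⁻), Tl³⁺ (Z=81, 78 e⁻), Tl⁺ (Z=81, 80 e⁻). Sb⁵⁺ < Sn⁴⁺ (both 46 e⁻, Z=51>50); Sn⁴⁺ < In³⁺ (isoelectronic, higher Z=50 is smaller); In³⁺ < Tl³⁺ (same group, 1 shell fewer); Tl³⁺ < Tl⁺ (same element, +3 vs +1).
So the order is Sb⁵⁺ < Sn⁴⁺ < In³⁺ < Tl³⁺ < Tl⁺; the 3rd-largest ion is In³⁺.

In³⁺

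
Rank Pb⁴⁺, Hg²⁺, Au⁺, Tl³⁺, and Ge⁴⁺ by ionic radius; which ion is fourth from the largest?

Pb⁴⁺

First list Z and electron count for each: Ge⁴⁺ (Z=32, 28 e⁻), Pb⁴⁺ (Z=82, 78 e⁻), Tl³⁺ (Z=81, 78 e⁻), Hg²⁺ (Z=80, 78 e⁻), Au⁺ (Z=79, 78 e⁻). Ge⁴⁺ < Pb⁴⁺ (same group, 2 shells fewer); Pb⁴⁺ < Tl³⁺ (isoelectronic, higher Z=82 is smaller); Tl³⁺ < Hg²⁺ (both 78 e⁻, Z=81>80); Hg²⁺ < Au⁺ (both 78 e⁻, Z=80>79).
That gives Ge⁴⁺ < Pb⁴⁺ < Tl³⁺ < Hg²⁺ < Au⁺. From the largest end, number 4 is Pb⁴⁺.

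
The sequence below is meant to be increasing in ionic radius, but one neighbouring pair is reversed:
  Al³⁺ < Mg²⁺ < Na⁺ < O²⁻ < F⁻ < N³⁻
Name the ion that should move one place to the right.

O²⁻

Check each adjacent pair. O²⁻ and F⁻ are reversed: F⁻ and O²⁻ share 10 electrons; the higher nuclear charge on F (Z=9) contracts it more, so F⁻ < O²⁻. No other neighbouring pair contradicts the periodic trends, so O²⁻ is the ion listed too early.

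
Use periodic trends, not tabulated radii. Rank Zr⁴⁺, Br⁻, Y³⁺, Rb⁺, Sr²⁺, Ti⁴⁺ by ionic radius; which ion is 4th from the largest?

Y³⁺

First list Z and electron count for each: Ti⁴⁺ has 18 e⁻ (Z=22), Zr⁴⁺ has 36 e⁻ (Z=40), Y³⁺ has 36 e⁻ (Z=39), Sr²⁺ has 36 e⁻ (Z=38), Rb⁺ has 36 e⁻ (Z=37), Br⁻ has 36 e⁻ (Z=35). Ti⁴⁺ < Zr⁴⁺ (same group, period 4 vs 5); Zr⁴⁺ < Y³⁺ (isoelectronic, higher Z=40 is smaller); Y³⁺ < Sr²⁺ (both 36 e⁻, Z=39>38); Sr²⁺ < Rb⁺ (both 36 e⁻, Z=38>37); Rb⁺ < Br⁻ (isoelectronic, higher Z=37 is smaller).
Ordering: Ti⁴⁺ < Zr⁴⁺ < Y³⁺ < Sr²⁺ < Rb⁺ < Br⁻. The 4th largest is Y³⁺.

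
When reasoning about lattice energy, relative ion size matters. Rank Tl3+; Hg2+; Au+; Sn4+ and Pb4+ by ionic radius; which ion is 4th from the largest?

Pb4+

Sn4+ has 46 e⁻ (Z=50), Pb4+ has 78 e⁻ (Z=82), Tl3+ has 78 e⁻ (Z=81), Hg2+ has 78 e⁻ (Z=80), Au+ has 78 e⁻ (Z=79). Sn4+ < Pb4+ (same group, 1 shell fewer); Pb4+ < Tl3+ (both 78 e⁻, Z=82>81); Tl3+ < Hg2+ (isoelectronic, higher Z=81 is smaller); Hg2+ < Au+ (both 78 e⁻, Z=80>79).
That gives Sn4+ < Pb4+ < Tl3+ < Hg2+ < Au+. From the largest end, number 4 is Pb4+.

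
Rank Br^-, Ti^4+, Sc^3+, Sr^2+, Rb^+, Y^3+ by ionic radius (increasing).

Work out protons and electrons: Ti^4+ has 18 e⁻ (Z=22), Sc^3+ has 18 e⁻ (Z=21), Y^3+ has 36 e⁻ (Z=39), Sr^2+ has 36 e⁻ (Z=38), Rb^+ has 36 e⁻ (Z=37), Br^- has 36 e⁻ (Z=35). Ti^4+ < Sc^3+ (isoelectronic, higher Z=22 is smaller); Sc^3+ < Y^3+ (same group, 1 shell fewer); Y^3+ < Sr^2+ (isoelectronic, higher Z=39 is smaller); Sr^2+ < Rb^+ (isoelectronic, higher Z=38 is smaller); Rb^+ < Br^- (isoelectronic, higher Z=37 is smaller).

Ti^4+ < Sc^3+ < Y^3+ < Sr^2+ < Rb^+ < Br^-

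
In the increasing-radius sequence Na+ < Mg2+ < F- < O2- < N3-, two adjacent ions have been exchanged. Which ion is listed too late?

Check each adjacent pair. Na+ and Mg2+ are reversed: both have 10 electrons but Z(Mg)=12 > Z(Na)=11, so Mg2+ should be the smaller of the two. No other neighbouring pair contradicts the periodic trends, so Mg2+ is the ion listed too late.

Mg2+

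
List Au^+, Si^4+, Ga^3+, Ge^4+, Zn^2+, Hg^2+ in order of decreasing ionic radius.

Electron counts and nuclear charges: Si^4+ has 10 e⁻ (Z=14), Ge^4+ has 28 e⁻ (Z=32), Ga^3+ has 28 e⁻ (Z=31), Zn^2+ has 28 e⁻ (Z=30), Hg^2+ has 78 e⁻ (Z=80), Au^+ has 78 e⁻ (Z=79). Si^4+ < Ge^4+ (same group, period 3 vs 4); Ge^4+ < Ga^3+ (isoelectronic, higher Z=32 is smaller); Ga^3+ < Zn^2+ (isoelectronic, higher Z=31 is smaller); Zn^2+ < Hg^2+ (same group, 2 shells fewer); Hg^2+ < Au^+ (isoelectronic, higher Z=80 is smaller).

Au^+ > Hg^2+ > Zn^2+ > Ga^3+ > Ge^4+ > Si^4+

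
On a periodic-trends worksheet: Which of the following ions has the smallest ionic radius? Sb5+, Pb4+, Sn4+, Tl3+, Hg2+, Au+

Sb5+: 46 e⁻, Z=51, Sn4+: 46 e⁻, Z=50, Pb4+: 78 e⁻, Z=82, Tl3+: 78 e⁻, Z=81, Hg2+: 78 e⁻, Z=80, Au+: 78 e⁻, Z=79. Sb5+ < Sn4+ (isoelectronic, higher Z=51 is smaller); Sn4+ < Pb4+ (same group, 1 shell fewer); Pb4+ < Tl3+ (both 78 e⁻, Z=82>81); Tl3+ < Hg2+ (isoelectronic, higher Z=81 is smaller); Hg2+ < Au+ (isoelectronic, higher Z=80 is smaller).

Sb5+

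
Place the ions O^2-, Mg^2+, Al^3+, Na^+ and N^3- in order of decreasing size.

All of these have 10 electrons (isoelectronic). With the same electron cloud, the ion with the most protons pulls it in tightest. Nuclear charges: Al^3+ (Z=13), Mg^2+ (Z=12), Na^+ (Z=11), O^2- (Z=8), N^3- (Z=7). Highest Z is smallest.

N^3- > O^2- > Na^+ > Mg^2+ > Al^3+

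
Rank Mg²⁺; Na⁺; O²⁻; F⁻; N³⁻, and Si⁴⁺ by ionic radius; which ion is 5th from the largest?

Isoelectronic series (10 e⁻ each). Size is set by nuclear charge: more protons means a smaller ion. Si⁴⁺ (Z=14), Mg²⁺ (Z=12), Na⁺ (Z=11), F⁻ (Z=9), O²⁻ (Z=8), N³⁻ (Z=7).
Full ascending order: Si⁴⁺ < Mg²⁺ < Na⁺ < F⁻ < O²⁻ < N³⁻. Counting from the largest, position 5 is Mg²⁺.

Mg²⁺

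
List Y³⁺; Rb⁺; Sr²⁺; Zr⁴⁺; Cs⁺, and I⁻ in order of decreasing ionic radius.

I⁻ > Cs⁺ > Rb⁺ > Sr²⁺ > Y³⁺ > Zr⁴⁺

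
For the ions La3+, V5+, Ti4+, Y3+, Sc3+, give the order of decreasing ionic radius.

Electron counts and nuclear charges: V5+: 18 e⁻, Z=23, Ti4+: 18 e⁻, Z=22, Sc3+: 18 e⁻, Z=21, Y3+: 36 e⁻, Z=39, La3+: 54 e⁻, Z=57. V5+ < Ti4+ (isoelectronic, higher Z=23 is smaller); Ti4+ < Sc3+ (isoelectronic, higher Z=22 is smaller); Sc3+ < Y3+ (same group, period 4 vs 5); Y3+ < La3+ (same group, period 5 vs 6).

La3+ > Y3+ > Sc3+ > Ti4+ > V5+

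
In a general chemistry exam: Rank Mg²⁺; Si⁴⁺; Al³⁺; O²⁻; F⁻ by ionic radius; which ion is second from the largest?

F⁻

All of these have 10 electrons (isoelectronic). With the same electron cloud, the ion with the most protons pulls it in tightest. Nuclear charges: Si⁴⁺ (Z=14), Al³⁺ (Z=13), Mg²⁺ (Z=12), F⁻ (Z=9), O²⁻ (Z=8). Highest Z is smallest.
That gives Si⁴⁺ < Al³⁺ < Mg²⁺ < F⁻ < O²⁻. From the largest end, number 2 is F⁻.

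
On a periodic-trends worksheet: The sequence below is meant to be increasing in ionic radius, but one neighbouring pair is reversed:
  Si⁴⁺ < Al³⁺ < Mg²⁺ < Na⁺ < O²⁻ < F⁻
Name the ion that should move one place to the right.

O²⁻

Compare adjacent ions: they are isoelectronic (10 e⁻) and F has more protons than O (9 vs 8), making F⁻ smaller — yet in this increasing list O²⁻ sits before F⁻. Nothing else is reversed, so O²⁻ should move one place to the right.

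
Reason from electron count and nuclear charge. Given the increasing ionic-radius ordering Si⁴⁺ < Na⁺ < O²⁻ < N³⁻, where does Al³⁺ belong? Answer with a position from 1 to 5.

Each ion has 10 electrons. The ranking follows nuclear charge in reverse — greater Z gives a smaller radius. Si⁴⁺ (Z=14), Al³⁺ (Z=13), Na⁺ (Z=11), O²⁻ (Z=8), N³⁻ (Z=7).
The complete sequence is Si⁴⁺ < Al³⁺ < Na⁺ < O²⁻ < N³⁻. Al³⁺ sits at position 2.

2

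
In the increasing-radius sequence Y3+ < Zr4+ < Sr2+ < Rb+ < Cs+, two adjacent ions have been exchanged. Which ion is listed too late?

Check each adjacent pair. Y3+ and Zr4+ are reversed: Zr4+ and Y3+ share 36 electrons; the higher nuclear charge on Zr (Z=40) contracts it more, so Zr4+ < Y3+. No other neighbouring pair contradicts the periodic trends, so Zr4+ is the ion listed too late.

Zr4+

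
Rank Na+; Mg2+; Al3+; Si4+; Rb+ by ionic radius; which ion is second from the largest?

Na+

Tabulating Z and e⁻: Si4+ (Z=14, 10 e⁻), Al3+ (Z=13, 10 e⁻), Mg2+ (Z=12, 10 e⁻), Na+ (Z=11, 10 e⁻), Rb+ (Z=37, 36 e⁻). Si4+ < Al3+ (isoelectronic, higher Z=14 is smaller); Al3+ < Mg2+ (both 10 e⁻, Z=13>12); Mg2+ < Na+ (isoelectronic, higher Z=12 is smaller); Na+ < Rb+ (same group, period 3 vs 5).
Ordering: Si4+ < Al3+ < Mg2+ < Na+ < Rb+. The second largest is Na+.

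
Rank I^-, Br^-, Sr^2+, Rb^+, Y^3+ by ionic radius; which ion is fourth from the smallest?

Br^-

First list Z and electron count for each: Y^3+ (Z=39, 36 e⁻), Sr^2+ (Z=38, 36 e⁻), Rb^+ (Z=37, 36 e⁻), Br^- (Z=35, 36 e⁻), I^- (Z=53, 54 e⁻). Y^3+ < Sr^2+ (both 36 e⁻, Z=39>38); Sr^2+ < Rb^+ (isoelectronic, higher Z=38 is smaller); Rb^+ < Br^- (both 36 e⁻, Z=37>35); Br^- < I^- (same group, period 4 vs 5).
Full ascending order: Y^3+ < Sr^2+ < Rb^+ < Br^- < I^-. Counting from the smallest, position 4 is Br^-.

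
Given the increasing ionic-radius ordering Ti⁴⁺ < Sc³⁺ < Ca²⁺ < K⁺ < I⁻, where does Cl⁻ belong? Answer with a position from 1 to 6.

Electron counts and nuclear charges: Ti⁴⁺ (Z=22, 18 e⁻), Sc³⁺ (Z=21, 18 e⁻), Ca²⁺ (Z=20, 18 e⁻), K⁺ (Z=19, 18 e⁻), Cl⁻ (Z=17, 18 e⁻), I⁻ (Z=53, 54 e⁻). Ti⁴⁺ < Sc³⁺ (isoelectronic, higher Z=22 is smaller); Sc³⁺ < Ca²⁺ (both 18 e⁻, Z=21>20); Ca²⁺ < K⁺ (isoelectronic, higher Z=20 is smaller); K⁺ < Cl⁻ (isoelectronic, higher Z=19 is smaller); Cl⁻ < I⁻ (same group, 2 shells fewer).
The complete sequence is Ti⁴⁺ < Sc³⁺ < Ca²⁺ < K⁺ < Cl⁻ < I⁻. Cl⁻ sits at position 5.

5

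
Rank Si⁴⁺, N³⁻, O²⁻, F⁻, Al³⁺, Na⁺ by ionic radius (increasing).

Isoelectronic series (10 e⁻ each). Size is set by nuclear charge: more protons means a smaller ion. Si⁴⁺ (Z=14), Al³⁺ (Z=13), Na⁺ (Z=11), F⁻ (Z=9), O²⁻ (Z=8), N³⁻ (Z=7).

Si⁴⁺ < Al³⁺ < Na⁺ < F⁻ < O²⁻ < N³⁻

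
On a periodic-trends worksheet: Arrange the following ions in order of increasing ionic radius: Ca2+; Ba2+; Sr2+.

All are in the same group with charge +2. Radius grows down the group as n (the outermost shell) increases.

Ca2+ < Sr2+ < Ba2+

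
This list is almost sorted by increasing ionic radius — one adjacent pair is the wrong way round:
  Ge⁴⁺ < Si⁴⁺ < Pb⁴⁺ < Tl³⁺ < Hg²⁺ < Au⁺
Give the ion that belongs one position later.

The pair Ge⁴⁺, Si⁴⁺ is the wrong way round — both in group 14 with the same charge; Si⁴⁺ (period 3) has the smaller radius. All other adjacent pairs agree with periodic trends, so Ge⁴⁺ is the misplaced ion.

Ge⁴⁺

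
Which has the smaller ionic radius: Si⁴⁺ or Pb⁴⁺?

Si⁴⁺

These ions sit in one column with identical charge. Each step down the periodic table adds a principal shell, increasing the radius.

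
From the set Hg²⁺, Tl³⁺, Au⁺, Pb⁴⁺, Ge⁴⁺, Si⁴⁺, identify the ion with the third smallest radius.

Electron counts and nuclear charges: Si⁴⁺ has 10 e⁻ (Z=14), Ge⁴⁺ has 28 e⁻ (Z=32), Pb⁴⁺ has 78 e⁻ (Z=82), Tl³⁺ has 78 e⁻ (Z=81), Hg²⁺ has 78 e⁻ (Z=80), Au⁺ has 78 e⁻ (Z=79). Si⁴⁺ < Ge⁴⁺ (same group, period 3 vs 4); Ge⁴⁺ < Pb⁴⁺ (same group, period 4 vs 6); Pb⁴⁺ < Tl³⁺ (isoelectronic, higher Z=82 is smaller); Tl³⁺ < Hg²⁺ (both 78 e⁻, Z=81>80); Hg²⁺ < Au⁺ (both 78 e⁻, Z=80>79).
That gives Si⁴⁺ < Ge⁴⁺ < Pb⁴⁺ < Tl³⁺ < Hg²⁺ < Au⁺. From the smallest end, number 3 is Pb⁴⁺.

Pb⁴⁺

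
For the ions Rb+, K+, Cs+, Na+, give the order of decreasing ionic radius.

These ions sit in one column with identical charge. Each step down the periodic table adds a principal shell, increasing the radius.

Cs+ > Rb+ > K+ > Na+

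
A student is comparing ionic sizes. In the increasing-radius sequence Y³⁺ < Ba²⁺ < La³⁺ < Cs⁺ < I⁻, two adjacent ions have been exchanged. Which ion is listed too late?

Scanning neighbour by neighbour, only Ba²⁺/La³⁺ violates a trend: they are isoelectronic (54 e⁻) and La has more protons than Ba (57 vs 56), making La³⁺ smaller. That makes La³⁺ the one sitting a position late relative to where it belongs.

La³⁺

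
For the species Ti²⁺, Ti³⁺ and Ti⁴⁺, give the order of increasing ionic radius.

Ti⁴⁺ < Ti³⁺ < Ti²⁺

Same element, different charge: the more highly charged cation has fewer electrons and a greater effective nuclear charge per electron, making Ti⁴⁺ the smallest.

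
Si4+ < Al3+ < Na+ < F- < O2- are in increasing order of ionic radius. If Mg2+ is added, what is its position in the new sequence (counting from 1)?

These species are isoelectronic with 10 electrons. The only difference is the number of protons: Si4+ (Z=14), Al3+ (Z=13), Mg2+ (Z=12), Na+ (Z=11), F- (Z=9), O2- (Z=8). The strongest nuclear pull (Si4+) gives the smallest ion.
With Mg2+ included the full order is Si4+ < Al3+ < Mg2+ < Na+ < F- < O2-, so it takes position 3.

3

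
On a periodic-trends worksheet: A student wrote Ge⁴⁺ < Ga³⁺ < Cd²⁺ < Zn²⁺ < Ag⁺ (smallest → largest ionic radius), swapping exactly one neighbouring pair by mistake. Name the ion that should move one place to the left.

Zn²⁺

Check each adjacent pair. Cd²⁺ and Zn²⁺ are reversed: both in group 12 with the same charge; Zn²⁺ (period 4) has the smaller radius. No other neighbouring pair contradicts the periodic trends, so Zn²⁺ is the ion listed too late.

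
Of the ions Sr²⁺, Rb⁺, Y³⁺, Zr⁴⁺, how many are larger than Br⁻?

0

These species are isoelectronic with 36 electrons. The only difference is the number of protons: Zr⁴⁺ (Z=40), Y³⁺ (Z=39), Sr²⁺ (Z=38), Rb⁺ (Z=37), Br⁻ (Z=35). The strongest nuclear pull (Zr⁴⁺) gives the smallest ion.
Relative to Br⁻, the ions that are larger are none. That's 0.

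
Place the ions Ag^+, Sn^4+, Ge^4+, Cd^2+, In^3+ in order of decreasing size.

Ag^+ > Cd^2+ > In^3+ > Sn^4+ > Ge^4+

Tabulating Z and e⁻: Ge^4+ has 28 e⁻ (Z=32), Sn^4+ has 46 e⁻ (Z=50), In^3+ has 46 e⁻ (Z=49), Cd^2+ has 46 e⁻ (Z=48), Ag^+ has 46 e⁻ (Z=47). Ge^4+ < Sn^4+ (same group, 1 shell fewer); Sn^4+ < In^3+ (isoelectronic, higher Z=50 is smaller); In^3+ < Cd^2+ (isoelectronic, higher Z=49 is smaller); Cd^2+ < Ag^+ (both 46 e⁻, Z=48>47).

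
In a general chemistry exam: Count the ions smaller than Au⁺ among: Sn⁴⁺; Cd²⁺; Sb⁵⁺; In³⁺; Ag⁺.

5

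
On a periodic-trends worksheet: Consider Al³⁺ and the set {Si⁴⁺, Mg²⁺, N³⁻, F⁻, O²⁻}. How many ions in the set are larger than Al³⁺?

4

All of these have 10 electrons (isoelectronic). With the same electron cloud, the ion with the most protons pulls it in tightest. Nuclear charges: Si⁴⁺ (Z=14), Al³⁺ (Z=13), Mg²⁺ (Z=12), F⁻ (Z=9), O²⁻ (Z=8), N³⁻ (Z=7). Highest Z is smallest.
Placing each against Al³⁺: smaller — Si⁴⁺; larger — Mg²⁺, F⁻, O²⁻, N³⁻. That's 4.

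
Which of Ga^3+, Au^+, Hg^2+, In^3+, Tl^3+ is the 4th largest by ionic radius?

In^3+

Electron counts and nuclear charges: Ga^3+: 28 e⁻, Z=31, In^3+: 46 e⁻, Z=49, Tl^3+: 78 e⁻, Z=81, Hg^2+: 78 e⁻, Z=80, Au^+: 78 e⁻, Z=79. Ga^3+ < In^3+ (same group, 1 shell fewer); In^3+ < Tl^3+ (same group, period 5 vs 6); Tl^3+ < Hg^2+ (both 78 e⁻, Z=81>80); Hg^2+ < Au^+ (isoelectronic, higher Z=80 is smaller).
So the order is Ga^3+ < In^3+ < Tl^3+ < Hg^2+ < Au^+; the 4th-largest ion is In^3+.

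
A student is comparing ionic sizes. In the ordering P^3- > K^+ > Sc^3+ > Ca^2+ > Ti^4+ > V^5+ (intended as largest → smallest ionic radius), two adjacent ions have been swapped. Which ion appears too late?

Ca^2+

Compare adjacent ions: Sc^3+ and Ca^2+ share 18 electrons; the higher nuclear charge on Sc (Z=21) contracts it more, so Sc^3+ < Ca^2+ — yet in this decreasing list Sc^3+ sits before Ca^2+. Nothing else is reversed, so Ca^2+ should move one place to the left.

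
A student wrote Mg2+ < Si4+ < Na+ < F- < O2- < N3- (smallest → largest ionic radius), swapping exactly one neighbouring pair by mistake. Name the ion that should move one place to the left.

Si4+

Check each adjacent pair. Mg2+ and Si4+ are reversed: Si4+ and Mg2+ share 10 electrons; the higher nuclear charge on Si (Z=14) contracts it more, so Si4+ < Mg2+. No other neighbouring pair contradicts the periodic trends, so Si4+ is the ion listed too late.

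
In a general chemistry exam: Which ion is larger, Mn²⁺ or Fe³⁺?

Mn²⁺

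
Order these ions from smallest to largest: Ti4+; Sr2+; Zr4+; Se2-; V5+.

Work out protons and electrons: V5+ (Z=23, 18 e⁻), Ti4+ (Z=22, 18 e⁻), Zr4+ (Z=40, 36 e⁻), Sr2+ (Z=38, 36 e⁻), Se2- (Z=34, 36 e⁻). V5+ < Ti4+ (isoelectronic, higher Z=23 is smaller); Ti4+ < Zr4+ (same group, 1 shell fewer); Zr4+ < Sr2+ (both 36 e⁻, Z=40>38); Sr2+ < Se2- (isoelectronic, higher Z=38 is smaller).

V5+ < Ti4+ < Zr4+ < Sr2+ < Se2-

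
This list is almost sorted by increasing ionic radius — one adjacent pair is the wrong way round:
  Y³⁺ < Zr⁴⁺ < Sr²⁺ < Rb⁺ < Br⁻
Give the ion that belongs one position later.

Compare adjacent ions: they are isoelectronic (36 e⁻) and Zr has more protons than Y (40 vs 39), making Zr⁴⁺ smaller — yet in this increasing list Y³⁺ sits before Zr⁴⁺. Nothing else is reversed, so Y³⁺ should move one place to the right.

Y³⁺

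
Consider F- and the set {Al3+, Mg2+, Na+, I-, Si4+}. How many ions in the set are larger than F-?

Electron counts and nuclear charges: Si4+ (Z=14, 10 e⁻), Al3+ (Z=13, 10 e⁻), Mg2+ (Z=12, 10 e⁻), Na+ (Z=11, 10 e⁻), F- (Z=9, 10 e⁻), I- (Z=53, 54 e⁻). Si4+ < Al3+ (isoelectronic, higher Z=14 is smaller); Al3+ < Mg2+ (isoelectronic, higher Z=13 is smaller); Mg2+ < Na+ (both 10 e⁻, Z=12>11); Na+ < F- (both 10 e⁻, Z=11>9); F- < I- (same group, period 2 vs 5).
Overall: Si4+ < Al3+ < Mg2+ < Na+ < F- < I-. F- has 4 below it and 1 above. So 1 is larger.

1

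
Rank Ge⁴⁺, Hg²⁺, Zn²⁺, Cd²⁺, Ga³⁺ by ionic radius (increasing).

Ge⁴⁺ < Ga³⁺ < Zn²⁺ < Cd²⁺ < Hg²⁺

Work out protons and electrons: Ge⁴⁺ has 28 e⁻ (Z=32), Ga³⁺ has 28 e⁻ (Z=31), Zn²⁺ has 28 e⁻ (Z=30), Cd²⁺ has 46 e⁻ (Z=48), Hg²⁺ has 78 e⁻ (Z=80). Ge⁴⁺ < Ga³⁺ (both 28 e⁻, Z=32>31); Ga³⁺ < Zn²⁺ (isoelectronic, higher Z=31 is smaller); Zn²⁺ < Cd²⁺ (same group, period 4 vs 5); Cd²⁺ < Hg²⁺ (same group, 1 shell fewer).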